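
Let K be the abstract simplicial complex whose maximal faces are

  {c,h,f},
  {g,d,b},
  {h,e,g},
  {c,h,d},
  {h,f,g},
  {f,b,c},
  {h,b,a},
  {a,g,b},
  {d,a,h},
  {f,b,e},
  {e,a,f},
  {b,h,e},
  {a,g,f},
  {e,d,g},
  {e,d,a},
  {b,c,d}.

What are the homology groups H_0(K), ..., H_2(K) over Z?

H_0 ≅ Z,  H_1 ≅ Z^2,  H_2 ≅ Z.

Order the vertices as a < b < c < d < e < f < g < h. Listing each simplex with vertices in this order, K has dimension 2 with simplices:

  0-simplices (8): a, b, c, d, e, f, g, h
  1-simplices (24): ab, ad, ae, af, ag, ah, bc, bd, be, bf, bg, bh, cd, cf, ch, de, dg, dh, ef, eg, eh, fg, fh, gh
  2-simplices (16): abg, abh, ade, adh, aef, afg, bcd, bcf, bdg, bef, beh, cdh, cfh, deg, egh, fgh

Hence C_0 ≅ Z^8, C_1 ≅ Z^24, C_2 ≅ Z^16.

The boundary map ∂_1: C_1 → C_0 maps an edge to its endpoints' difference, ∂[p,q] = q − p.
As a 8×24 matrix over Z this has rank 7, with invariant factors (1,1,1,1,1,1,1).

∂_2: C_2 → C_1 sends each 2-simplex [p,q,r] to [q,r] − [p,r] + [p,q]. For instance
  ∂cfh = fh − ch + cf,
  ∂abg = bg − ag + ab.
As a 24×16 matrix over Z this has rank 15, with invariant factors (1,1,1,1,1,1,1,1,1,1,1,1,1,1,1).

Now H_k = ker ∂_k / im ∂_{k+1}, so:

  H_0: rank C_0 − rank ∂_1 = 8 − 7 = 1, and the invariant factors of ∂_1 are all 1, so H_0 = Z.
  H_1: rank ker ∂_1 − rank ∂_2 = (24 − 7) − 15 = 2, and the invariant factors of ∂_2 are all 1, so H_1 = Z^2.
  H_2: rank ker ∂_2 − rank ∂_3 = (16 − 15) − 0 = 1, and there is no ∂_3, so H_2 = Z.

(K is a triangulation of the torus T^2.)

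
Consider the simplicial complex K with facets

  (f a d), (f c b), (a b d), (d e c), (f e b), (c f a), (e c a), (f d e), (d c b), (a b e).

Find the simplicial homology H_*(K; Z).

Take the total order a < b < c < d < e < f on the vertex set. Then K (dimension 2) consists of the simplices:

  0-simplices (6): a, b, c, d, e, f
  1-simplices (15): ab, ac, ad, ae, af, bc, bd, be, bf, cd, ce, cf, de, df, ef
  2-simplices (10): abd, abe, ace, acf, adf, bcd, bcf, bef, cde, def

so the chain groups are C_0 ≅ Z^6, C_1 ≅ Z^15, C_2 ≅ Z^10.

The boundary map ∂_1: C_1 → C_0 sends each edge [p,q] (with p < q) to q − p. For instance
  ∂be = e − b.
As a 6×15 matrix over Z this has rank 5, with invariant factors (1,1,1,1,1).

Boundary ∂_2: C_2 → C_1 maps a triangle to the signed sum of its edges. For instance
  ∂bef = ef − bf + be,
  ∂adf = df − af + ad.
The 15×10 boundary matrix has rank 10 and Smith normal form diag(1,1,1,1,1,1,1,1,1,2).

Reading off H_k = ker ∂_k / im ∂_{k+1}:

  H_0: rank C_0 − rank ∂_1 = 6 − 5 = 1, and the invariant factors of ∂_1 are all 1, so H_0 ≅ Z.
  H_1: rank ker ∂_1 − rank ∂_2 = (15 − 5) − 10 = 0, and ∂_2 has invariant factor 2 > 1, so H_1 ≅ Z/2Z.
  H_2: rank ker ∂_2 − rank ∂_3 = (10 − 10) − 0 = 0, and there is no ∂_3, so H_2 ≅ 0.

H_0 ≅ Z,  H_1 ≅ Z/2Z,  H_2 = 0.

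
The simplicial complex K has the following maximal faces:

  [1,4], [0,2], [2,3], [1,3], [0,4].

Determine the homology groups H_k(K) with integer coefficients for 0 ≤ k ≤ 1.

H_0 ≅ Z,  H_1 ≅ Z.

K has 5 vertices, 5 edges.
rank ∂_0 = 0, rank ∂_1 = 4 ⇒ b_0 = 5 − 0 − 4 = 1; all invariant factors of ∂_1 are 1 so no torsion. So H_0 = Z.
rank ∂_1 = 4, rank ∂_2 = 0 ⇒ b_1 = 5 − 4 − 0 = 1. So H_1 = Z.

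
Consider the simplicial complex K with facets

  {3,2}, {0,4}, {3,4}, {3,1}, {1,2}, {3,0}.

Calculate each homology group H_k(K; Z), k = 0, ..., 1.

Order the vertices as 0 < 1 < 2 < 3 < 4. Listing each simplex with vertices in this order, K has dimension 1 with simplices:

  0-simplices (5): [0], [1], [2], [3], [4]
  1-simplices (6): [0,3], [0,4], [1,2], [1,3], [2,3], [3,4]

so the chain groups are C_0 ≅ Z^5, C_1 ≅ Z^6.

∂_1: C_1 → C_0 is given by ∂[p,q] = [q] − [p]. For instance
  ∂[3,4] = [4] − [3].
As a 5×6 matrix over Z this has rank 4, with invariant factors (1,1,1,1).

From H_k ≅ ker(∂_k) / im(∂_{k+1}) we obtain:

  H_0: rank C_0 − rank ∂_1 = 5 − 4 = 1, and the invariant factors of ∂_1 are all 1, so H_0 ≅ Z.
  H_1: rank ker ∂_1 − rank ∂_2 = (6 − 4) − 0 = 2, and there is no ∂_2, so H_1 ≅ Z^2.

H_0 ≅ Z,  H_1 ≅ Z^2.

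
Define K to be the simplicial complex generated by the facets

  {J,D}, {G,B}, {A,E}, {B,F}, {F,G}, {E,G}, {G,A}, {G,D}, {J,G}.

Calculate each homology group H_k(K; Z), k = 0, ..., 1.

Take the total order A < B < D < E < F < G < J on the vertex set. Then K (dimension 1) consists of the simplices:

  0-simplices (7): A, B, D, E, F, G, J
  1-simplices (9): AE, AG, BF, BG, DG, DJ, EG, FG, GJ

so the chain groups are C_0 ≅ Z^7, C_1 ≅ Z^9.

Boundary ∂_1: C_1 → C_0 sends each edge [p,q] (with p < q) to q − p.
As a 7×9 matrix over Z this has rank 6, with invariant factors (1,1,1,1,1,1).

Reading off H_k = ker ∂_k / im ∂_{k+1}:

  H_0: rank C_0 − rank ∂_1 = 7 − 6 = 1, and the invariant factors of ∂_1 are all 1, so H_0 = Z.
  H_1: rank ker ∂_1 − rank ∂_2 = (9 − 6) − 0 = 3, and there is no ∂_2, so H_1 = Z^3.

As a check, the Euler characteristic is 7 − 9 = -2, which agrees with 1 − 3 = -2.

H_0 = Z,  H_1 = Z^3.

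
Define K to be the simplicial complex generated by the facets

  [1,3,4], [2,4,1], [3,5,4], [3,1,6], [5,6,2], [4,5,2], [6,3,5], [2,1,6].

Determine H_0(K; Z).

Take the total order 1 < 2 < 3 < 4 < 5 < 6 on the vertex set. Then K (dimension 2) consists of the simplices:

  0-simplices (6): [1], [2], [3], [4], [5], [6]
  1-simplices (12): [1,2], [1,3], [1,4], [1,6], [2,4], [2,5], [2,6], [3,4], [3,5], [3,6], [4,5], [5,6]
  2-simplices (8): [1,2,4], [1,2,6], [1,3,4], [1,3,6], [2,4,5], [2,5,6], [3,4,5], [3,5,6]

giving chain groups C_0 ≅ Z^6, C_1 ≅ Z^12, C_2 ≅ Z^8.

Boundary ∂_1: C_1 → C_0 maps an edge to its endpoints' difference, ∂[p,q] = q − p. For instance
  ∂[2,5] = [5] − [2].
The resulting 6×12 matrix has rank 5, and its Smith normal form has invariant factors (1,1,1,1,1).

Boundary ∂_2: C_2 → C_1 acts by ∂[p,q,r] = [q,r] − [p,r] + [p,q]. For instance
  ∂[1,3,4] = [3,4] − [1,4] + [1,3],
  ∂[3,4,5] = [4,5] − [3,5] + [3,4].
This gives a 12×8 integer matrix of rank 7; reducing to Smith normal form yields diagonal entries (1,1,1,1,1,1,1).

Reading off H_k = ker ∂_k / im ∂_{k+1}:

  H_0: rank C_0 − rank ∂_1 = 6 − 5 = 1, and the invariant factors of ∂_1 are all 1, so H_0 = Z.

(K is a triangulation of the 2-sphere S^2.)

H_0 = Z.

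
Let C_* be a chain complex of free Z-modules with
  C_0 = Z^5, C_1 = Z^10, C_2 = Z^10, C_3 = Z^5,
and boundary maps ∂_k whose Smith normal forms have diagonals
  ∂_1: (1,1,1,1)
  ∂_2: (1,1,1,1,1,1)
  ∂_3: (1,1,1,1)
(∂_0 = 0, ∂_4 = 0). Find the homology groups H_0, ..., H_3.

H_0: b_0 = 5 − 0 − 4 = 1; torsion from ∂_1 factors > 1: none. So H_0 ≅ Z.
H_1: b_1 = 10 − 4 − 6 = 0; torsion from ∂_2 factors > 1: none. So H_1 ≅ 0.
H_2: b_2 = 10 − 6 − 4 = 0; torsion from ∂_3 factors > 1: none. So H_2 ≅ 0.
H_3: b_3 = 5 − 4 − 0 = 1; torsion from ∂_4 factors > 1: none. So H_3 ≅ Z.

H_0 ≅ Z,  H_1 = 0,  H_2 = 0,  H_3 ≅ Z.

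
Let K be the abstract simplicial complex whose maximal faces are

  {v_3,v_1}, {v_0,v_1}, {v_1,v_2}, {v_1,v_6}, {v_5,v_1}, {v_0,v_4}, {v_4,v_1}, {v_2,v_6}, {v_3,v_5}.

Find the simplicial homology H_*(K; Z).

Order the vertices as v_0 < v_1 < v_2 < v_3 < v_4 < v_5 < v_6. Listing each simplex with vertices in this order, K has dimension 1 with simplices:

  0-simplices (7): [v_0], [v_1], [v_2], [v_3], [v_4], [v_5], [v_6]
  1-simplices (9): [v_0,v_1], [v_0,v_4], [v_1,v_2], [v_1,v_3], [v_1,v_4], [v_1,v_5], [v_1,v_6], [v_2,v_6], [v_3,v_5]

giving chain groups C_0 ≅ Z^7, C_1 ≅ Z^9.

The boundary map ∂_1: C_1 → C_0 sends each edge [p,q] (with p < q) to q − p. For instance
  ∂[v_3,v_5] = [v_5] − [v_3].
The resulting 7×9 matrix has rank 6, and its Smith normal form has invariant factors (1,1,1,1,1,1).

Now H_k = ker ∂_k / im ∂_{k+1}, so:

  H_0: rank C_0 − rank ∂_1 = 7 − 6 = 1, and the invariant factors of ∂_1 are all 1, so H_0 ≅ Z.
  H_1: rank ker ∂_1 − rank ∂_2 = (9 − 6) − 0 = 3, and there is no ∂_2, so H_1 ≅ Z^3.

H_0 ≅ Z,  H_1 ≅ Z^3.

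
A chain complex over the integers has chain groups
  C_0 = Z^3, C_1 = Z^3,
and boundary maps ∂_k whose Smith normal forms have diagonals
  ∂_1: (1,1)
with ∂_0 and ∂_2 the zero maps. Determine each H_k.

H_0 ≅ Z,  H_1 ≅ Z.

H_0: b_0 = 3 − 0 − 2 = 1; torsion from ∂_1 factors > 1: none. So H_0 ≅ Z.
H_1: b_1 = 3 − 2 − 0 = 1; torsion from ∂_2 factors > 1: none. So H_1 ≅ Z.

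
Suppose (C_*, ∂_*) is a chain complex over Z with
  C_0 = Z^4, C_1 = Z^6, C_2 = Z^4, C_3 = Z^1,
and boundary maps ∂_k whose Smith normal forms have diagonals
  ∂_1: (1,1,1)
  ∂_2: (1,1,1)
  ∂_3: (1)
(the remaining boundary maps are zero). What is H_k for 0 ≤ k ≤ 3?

H_0: b_0 = 4 − 0 − 3 = 1; torsion from ∂_1 factors > 1: none. So H_0 ≅ Z.
H_1: b_1 = 6 − 3 − 3 = 0; torsion from ∂_2 factors > 1: none. So H_1 ≅ 0.
H_2: b_2 = 4 − 3 − 1 = 0; torsion from ∂_3 factors > 1: none. So H_2 ≅ 0.
H_3: b_3 = 1 − 1 − 0 = 0; torsion from ∂_4 factors > 1: none. So H_3 ≅ 0.

H_0 ≅ Z,  H_1 = 0,  H_2 = 0,  H_3 = 0.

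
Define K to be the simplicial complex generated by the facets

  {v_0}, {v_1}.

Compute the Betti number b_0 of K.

b_0 = 2.

We work with the vertex ordering v_0 < v_1. The simplices of K, each written with vertices in increasing order, are:

  0-simplices (2): [v_0], [v_1]

Hence C_0 ≅ Z^2.

Computing H_k = (kernel of ∂_k) / (image of ∂_{k+1}):

  H_0: rank C_0 − rank ∂_1 = 2 − 0 = 2, and there is no ∂_1, so H_0 = Z^2.

Hence the Betti numbers are b_0 = 2.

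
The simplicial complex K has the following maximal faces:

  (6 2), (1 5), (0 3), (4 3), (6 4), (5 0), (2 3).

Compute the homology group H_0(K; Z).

K has 7 vertices, 7 edges.
rank ∂_0 = 0, rank ∂_1 = 6 ⇒ b_0 = 7 − 0 − 6 = 1; all invariant factors of ∂_1 are 1 so no torsion. So H_0 = Z.

H_0 = Z.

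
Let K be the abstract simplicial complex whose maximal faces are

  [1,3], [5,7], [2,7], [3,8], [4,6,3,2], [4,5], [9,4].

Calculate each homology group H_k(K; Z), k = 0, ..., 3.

H_0 ≅ Z,  H_1 ≅ Z,  H_2 = 0,  H_3 = 0.

We work with the vertex ordering 1 < 2 < 3 < 4 < 5 < 6 < 7 < 8 < 9. The simplices of K, each written with vertices in increasing order, are:

  0-simplices (9): [1], [2], [3], [4], [5], [6], [7], [8], [9]
  1-simplices (12): [1,3], [2,3], [2,4], [2,6], [2,7], [3,4], [3,6], [3,8], [4,5], [4,6], [4,9], [5,7]
  2-simplices (4): [2,3,4], [2,3,6], [2,4,6], [3,4,6]
  3-simplices (1): [2,3,4,6]

giving chain groups C_0 ≅ Z^9, C_1 ≅ Z^12, C_2 ≅ Z^4, C_3 ≅ Z^1.

Boundary ∂_1: C_1 → C_0 maps an edge to its endpoints' difference, ∂[p,q] = q − p.
As a 9×12 matrix over Z this has rank 8, with invariant factors (1,1,1,1,1,1,1,1).

∂_2: C_2 → C_1 maps a triangle to the signed sum of its edges. For instance
  ∂[2,4,6] = [4,6] − [2,6] + [2,4],
  ∂[3,4,6] = [4,6] − [3,6] + [3,4].
This gives a 12×4 integer matrix of rank 3; reducing to Smith normal form yields diagonal entries (1,1,1).

Boundary ∂_3: C_3 → C_2 sends each 3-simplex σ to the alternating sum Σ_i (−1)^i (σ with its i-th vertex removed). For instance
  ∂[2,3,4,6] = [3,4,6] − [2,4,6] + [2,3,6] − [2,3,4].
The resulting 4×1 matrix has rank 1, and its Smith normal form has invariant factors (1).

Now H_k = ker ∂_k / im ∂_{k+1}, so:

  H_0: rank C_0 − rank ∂_1 = 9 − 8 = 1, and the invariant factors of ∂_1 are all 1, so H_0 ≅ Z.
  H_1: rank ker ∂_1 − rank ∂_2 = (12 − 8) − 3 = 1, and the invariant factors of ∂_2 are all 1, so H_1 ≅ Z.
  H_2: rank ker ∂_2 − rank ∂_3 = (4 − 3) − 1 = 0, and the invariant factors of ∂_3 are all 1, so H_2 ≅ 0.
  H_3: rank ker ∂_3 − rank ∂_4 = (1 − 1) − 0 = 0, and there is no ∂_4, so H_3 ≅ 0.

As a check, the Euler characteristic is 9 − 12 + 4 − 1 = 0, which agrees with 1 − 1 + 0 − 0 = 0.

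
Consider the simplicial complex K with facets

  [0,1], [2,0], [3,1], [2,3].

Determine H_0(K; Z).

Take the total order 0 < 1 < 2 < 3 on the vertex set. Then K (dimension 1) consists of the simplices:

  0-simplices (4): [0], [1], [2], [3]
  1-simplices (4): [0,1], [0,2], [1,3], [2,3]

giving chain groups C_0 ≅ Z^4, C_1 ≅ Z^4.

∂_1: C_1 → C_0 is given by ∂[p,q] = [q] − [p]. For instance
  ∂[0,2] = [2] − [0].
As a 4×4 matrix over Z this has rank 3, with invariant factors (1,1,1).

Computing H_k = (kernel of ∂_k) / (image of ∂_{k+1}):

  H_0: rank C_0 − rank ∂_1 = 4 − 3 = 1, and the invariant factors of ∂_1 are all 1, so H_0 ≅ Z.

H_0 ≅ Z.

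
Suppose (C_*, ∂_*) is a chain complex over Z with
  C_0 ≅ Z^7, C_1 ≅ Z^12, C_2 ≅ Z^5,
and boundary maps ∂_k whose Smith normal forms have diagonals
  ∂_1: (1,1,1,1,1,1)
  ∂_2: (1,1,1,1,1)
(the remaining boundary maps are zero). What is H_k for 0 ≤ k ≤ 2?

H_0: b_0 = 7 − 0 − 6 = 1; torsion from ∂_1 factors > 1: none. So H_0 = Z.
H_1: b_1 = 12 − 6 − 5 = 1; torsion from ∂_2 factors > 1: none. So H_1 = Z.
H_2: b_2 = 5 − 5 − 0 = 0; torsion from ∂_3 factors > 1: none. So H_2 = 0.

H_0 = Z,  H_1 = Z,  H_2 = 0.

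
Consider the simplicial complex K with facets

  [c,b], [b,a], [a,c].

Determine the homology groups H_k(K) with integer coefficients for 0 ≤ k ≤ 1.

H_0 = Z,  H_1 = Z.

K has 3 vertices, 3 edges.
rank ∂_0 = 0, rank ∂_1 = 2 ⇒ b_0 = 3 − 0 − 2 = 1; all invariant factors of ∂_1 are 1 so no torsion. So H_0 ≅ Z.
rank ∂_1 = 2, rank ∂_2 = 0 ⇒ b_1 = 3 − 2 − 0 = 1. So H_1 ≅ Z.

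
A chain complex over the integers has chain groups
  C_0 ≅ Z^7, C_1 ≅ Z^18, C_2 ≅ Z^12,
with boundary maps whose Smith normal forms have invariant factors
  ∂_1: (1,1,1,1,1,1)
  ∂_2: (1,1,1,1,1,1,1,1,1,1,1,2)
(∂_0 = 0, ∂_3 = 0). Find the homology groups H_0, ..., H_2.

H_0 ≅ Z,  H_1 ≅ Z/2Z,  H_2 = 0.

H_0: b_0 = 7 − 0 − 6 = 1; torsion from ∂_1 factors > 1: none. So H_0 ≅ Z.
H_1: b_1 = 18 − 6 − 12 = 0; torsion from ∂_2 factors > 1: [2]. So H_1 ≅ Z/2Z.
H_2: b_2 = 12 − 12 − 0 = 0; torsion from ∂_3 factors > 1: none. So H_2 ≅ 0.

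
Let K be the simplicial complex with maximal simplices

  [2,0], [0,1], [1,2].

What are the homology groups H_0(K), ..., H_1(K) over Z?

H_0 ≅ Z,  H_1 ≅ Z.

We work with the vertex ordering 0 < 1 < 2. The simplices of K, each written with vertices in increasing order, are:

  0-simplices (3): [0], [1], [2]
  1-simplices (3): [0,1], [0,2], [1,2]

Hence C_0 ≅ Z^3, C_1 ≅ Z^3.

The boundary map ∂_1: C_1 → C_0 sends each edge [p,q] (with p < q) to q − p.
As a 3×3 matrix over Z this has rank 2, with invariant factors (1,1).

From H_k ≅ ker(∂_k) / im(∂_{k+1}) we obtain:

  H_0: rank C_0 − rank ∂_1 = 3 − 2 = 1, and the invariant factors of ∂_1 are all 1, so H_0 ≅ Z.
  H_1: rank ker ∂_1 − rank ∂_2 = (3 − 2) − 0 = 1, and there is no ∂_2, so H_1 ≅ Z.

As a check, the Euler characteristic is 3 − 3 = 0, which agrees with 1 − 1 = 0.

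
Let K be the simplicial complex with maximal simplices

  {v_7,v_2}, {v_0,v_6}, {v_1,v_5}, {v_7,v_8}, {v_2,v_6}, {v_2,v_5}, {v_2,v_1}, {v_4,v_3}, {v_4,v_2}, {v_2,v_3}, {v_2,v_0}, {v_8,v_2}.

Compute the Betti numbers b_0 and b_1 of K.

Fix the vertex order v_0 < v_1 < v_2 < v_3 < v_4 < v_5 < v_6 < v_7 < v_8 and write every simplex with vertices in increasing order. Then dim K = 1 and the simplices of K are:

  0-simplices (9): [v_0], [v_1], [v_2], [v_3], [v_4], [v_5], [v_6], [v_7], [v_8]
  1-simplices (12): [v_0,v_2], [v_0,v_6], [v_1,v_2], [v_1,v_5], [v_2,v_3], [v_2,v_4], [v_2,v_5], [v_2,v_6], [v_2,v_7], [v_2,v_8], [v_3,v_4], [v_7,v_8]

so the chain groups are C_0 ≅ Z^9, C_1 ≅ Z^12.

∂_1: C_1 → C_0 maps an edge to its endpoints' difference, ∂[p,q] = q − p. For instance
  ∂[v_0,v_2] = [v_2] − [v_0].
This gives a 9×12 integer matrix of rank 8; reducing to Smith normal form yields diagonal entries (1,1,1,1,1,1,1,1).

Now H_k = ker ∂_k / im ∂_{k+1}, so:

  H_0: rank C_0 − rank ∂_1 = 9 − 8 = 1, and the invariant factors of ∂_1 are all 1, so H_0 = Z.
  H_1: rank ker ∂_1 − rank ∂_2 = (12 − 8) − 0 = 4, and there is no ∂_2, so H_1 = Z^4.

Hence the Betti numbers are b_0 = 1, b_1 = 4.

b_0 = 1, b_1 = 4.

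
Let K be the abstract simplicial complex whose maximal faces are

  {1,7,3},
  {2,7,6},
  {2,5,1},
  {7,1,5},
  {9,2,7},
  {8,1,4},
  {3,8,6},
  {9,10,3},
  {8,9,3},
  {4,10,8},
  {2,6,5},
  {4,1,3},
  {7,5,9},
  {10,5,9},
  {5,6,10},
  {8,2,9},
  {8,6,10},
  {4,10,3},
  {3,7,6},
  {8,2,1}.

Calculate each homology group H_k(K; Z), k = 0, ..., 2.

Fix the vertex order 1 < 2 < 3 < 4 < 5 < 6 < 7 < 8 < 9 < 10 and write every simplex with vertices in increasing order. Then dim K = 2 and the simplices of K are:

  0-simplices (10): [1], [2], [3], [4], [5], [6], [7], [8], [9], [10]
  1-simplices (30): (30 of them)
  2-simplices (20): (20 of them)

giving chain groups C_0 ≅ Z^10, C_1 ≅ Z^30, C_2 ≅ Z^20.

The boundary map ∂_1: C_1 → C_0 sends each edge [p,q] (with p < q) to q − p.
This gives a 10×30 integer matrix of rank 9; reducing to Smith normal form yields diagonal entries (1,1,1,1,1,1,1,1,1).

Boundary ∂_2: C_2 → C_1 acts by ∂[p,q,r] = [q,r] − [p,r] + [p,q]. For instance
  ∂[1,4,8] = [4,8] − [1,8] + [1,4],
  ∂[5,9,10] = [9,10] − [5,10] + [5,9].
The resulting 30×20 matrix has rank 20, and its Smith normal form has invariant factors (1,1,1,1,1,1,1,1,1,1,1,1,1,1,1,1,1,1,1,2).

Now H_k = ker ∂_k / im ∂_{k+1}, so:

  H_0: rank C_0 − rank ∂_1 = 10 − 9 = 1, and the invariant factors of ∂_1 are all 1, so H_0 = Z.
  H_1: rank ker ∂_1 − rank ∂_2 = (30 − 9) − 20 = 1, and ∂_2 has invariant factor 2 > 1, so H_1 = Z ⊕ Z_2.
  H_2: rank ker ∂_2 − rank ∂_3 = (20 − 20) − 0 = 0, and there is no ∂_3, so H_2 = 0.

As a check, the Euler characteristic is 10 − 30 + 20 = 0, which agrees with 1 − 1 + 0 = 0.
(K is a triangulation of the Klein bottle.)

H_0 = Z,  H_1 = Z ⊕ Z_2,  H_2 = 0.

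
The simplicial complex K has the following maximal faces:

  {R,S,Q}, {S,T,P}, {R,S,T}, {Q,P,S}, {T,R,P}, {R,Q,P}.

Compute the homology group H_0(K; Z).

Fix the vertex order P < Q < R < S < T and write every simplex with vertices in increasing order. Then dim K = 2 and the simplices of K are:

  0-simplices (5): P, Q, R, S, T
  1-simplices (9): PQ, PR, PS, PT, QR, QS, RS, RT, ST
  2-simplices (6): PQR, PQS, PRT, PST, QRS, RST

giving chain groups C_0 ≅ Z^5, C_1 ≅ Z^9, C_2 ≅ Z^6.

Boundary ∂_1: C_1 → C_0 sends each edge [p,q] (with p < q) to q − p.
As a 5×9 matrix over Z this has rank 4, with invariant factors (1,1,1,1).

The boundary map ∂_2: C_2 → C_1 sends each 2-simplex [p,q,r] to [q,r] − [p,r] + [p,q]. For instance
  ∂PRT = RT − PT + PR,
  ∂PQS = QS − PS + PQ.
The 9×6 boundary matrix has rank 5 and Smith normal form diag(1,1,1,1,1).

Computing H_k = (kernel of ∂_k) / (image of ∂_{k+1}):

  H_0: rank C_0 − rank ∂_1 = 5 − 4 = 1, and the invariant factors of ∂_1 are all 1, so H_0 = Z.

(K is a triangulation of the 2-sphere S^2.)

H_0 = Z.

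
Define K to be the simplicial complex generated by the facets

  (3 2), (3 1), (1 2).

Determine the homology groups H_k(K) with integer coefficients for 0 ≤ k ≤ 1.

H_0 = Z,  H_1 = Z.

K has 3 vertices, 3 edges.
rank ∂_0 = 0, rank ∂_1 = 2 ⇒ b_0 = 3 − 0 − 2 = 1; all invariant factors of ∂_1 are 1 so no torsion. So H_0 = Z.
rank ∂_1 = 2, rank ∂_2 = 0 ⇒ b_1 = 3 − 2 − 0 = 1. So H_1 = Z.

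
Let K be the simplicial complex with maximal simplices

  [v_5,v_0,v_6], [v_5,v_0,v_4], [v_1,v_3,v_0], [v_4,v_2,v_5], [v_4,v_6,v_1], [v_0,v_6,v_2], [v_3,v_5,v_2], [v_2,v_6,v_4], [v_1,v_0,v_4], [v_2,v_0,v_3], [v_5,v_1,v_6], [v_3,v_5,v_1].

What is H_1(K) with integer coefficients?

H_1 = Z/2.

K has 7 vertices, 18 edges, 12 triangles.
rank ∂_1 = 6, rank ∂_2 = 12 ⇒ b_1 = 18 − 6 − 12 = 0; ∂_2 has invariant factor(s) [2] giving torsion. So H_1 = Z/2.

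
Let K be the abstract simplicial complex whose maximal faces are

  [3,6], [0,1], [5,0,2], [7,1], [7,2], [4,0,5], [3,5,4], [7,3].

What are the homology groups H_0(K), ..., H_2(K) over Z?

H_0 = Z,  H_1 = Z^2,  H_2 = 0.

We work with the vertex ordering 0 < 1 < 2 < 3 < 4 < 5 < 6 < 7. The simplices of K, each written with vertices in increasing order, are:

  0-simplices (8): [0], [1], [2], [3], [4], [5], [6], [7]
  1-simplices (12): [0,1], [0,2], [0,4], [0,5], [1,7], [2,5], [2,7], [3,4], [3,5], [3,6], [3,7], [4,5]
  2-simplices (3): [0,2,5], [0,4,5], [3,4,5]

so the chain groups are C_0 ≅ Z^8, C_1 ≅ Z^12, C_2 ≅ Z^3.

Boundary ∂_1: C_1 → C_0 maps an edge to its endpoints' difference, ∂[p,q] = q − p.
This gives a 8×12 integer matrix of rank 7; reducing to Smith normal form yields diagonal entries (1,1,1,1,1,1,1).

The boundary map ∂_2: C_2 → C_1 sends each 2-simplex [p,q,r] to [q,r] − [p,r] + [p,q]. For instance
  ∂[3,4,5] = [4,5] − [3,5] + [3,4],
  ∂[0,2,5] = [2,5] − [0,5] + [0,2].
As a 12×3 matrix over Z this has rank 3, with invariant factors (1,1,1).

Computing H_k = (kernel of ∂_k) / (image of ∂_{k+1}):

  H_0: rank C_0 − rank ∂_1 = 8 − 7 = 1, and the invariant factors of ∂_1 are all 1, so H_0 ≅ Z.
  H_1: rank ker ∂_1 − rank ∂_2 = (12 − 7) − 3 = 2, and the invariant factors of ∂_2 are all 1, so H_1 ≅ Z^2.
  H_2: rank ker ∂_2 − rank ∂_3 = (3 − 3) − 0 = 0, and there is no ∂_3, so H_2 ≅ 0.

As a check, the Euler characteristic is 8 − 12 + 3 = -1, which agrees with 1 − 2 + 0 = -1.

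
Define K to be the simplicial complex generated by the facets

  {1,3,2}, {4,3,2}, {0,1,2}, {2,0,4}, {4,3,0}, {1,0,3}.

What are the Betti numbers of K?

Fix the vertex order 0 < 1 < 2 < 3 < 4 and write every simplex with vertices in increasing order. Then dim K = 2 and the simplices of K are:

  0-simplices (5): [0], [1], [2], [3], [4]
  1-simplices (9): [0,1], [0,2], [0,3], [0,4], [1,2], [1,3], [2,3], [2,4], [3,4]
  2-simplices (6): [0,1,2], [0,1,3], [0,2,4], [0,3,4], [1,2,3], [2,3,4]

Hence C_0 ≅ Z^5, C_1 ≅ Z^9, C_2 ≅ Z^6.

∂_1: C_1 → C_0 maps an edge to its endpoints' difference, ∂[p,q] = q − p. For instance
  ∂[1,2] = [2] − [1].
The resulting 5×9 matrix has rank 4, and its Smith normal form has invariant factors (1,1,1,1).

Boundary ∂_2: C_2 → C_1 maps a triangle to the signed sum of its edges. For instance
  ∂[0,1,2] = [1,2] − [0,2] + [0,1],
  ∂[0,2,4] = [2,4] − [0,4] + [0,2].
The resulting 9×6 matrix has rank 5, and its Smith normal form has invariant factors (1,1,1,1,1).

From H_k ≅ ker(∂_k) / im(∂_{k+1}) we obtain:

  H_0: rank C_0 − rank ∂_1 = 5 − 4 = 1, and the invariant factors of ∂_1 are all 1, so H_0 = Z.
  H_1: rank ker ∂_1 − rank ∂_2 = (9 − 4) − 5 = 0, and the invariant factors of ∂_2 are all 1, so H_1 = 0.
  H_2: rank ker ∂_2 − rank ∂_3 = (6 − 5) − 0 = 1, and there is no ∂_3, so H_2 = Z.

As a check, the Euler characteristic is 5 − 9 + 6 = 2, which agrees with 1 − 0 + 1 = 2.
(K is a triangulation of the 2-sphere S^2.)

Hence the Betti numbers are b_0 = 1, b_1 = 0, b_2 = 1.

b_0 = 1, b_1 = 0, b_2 = 1.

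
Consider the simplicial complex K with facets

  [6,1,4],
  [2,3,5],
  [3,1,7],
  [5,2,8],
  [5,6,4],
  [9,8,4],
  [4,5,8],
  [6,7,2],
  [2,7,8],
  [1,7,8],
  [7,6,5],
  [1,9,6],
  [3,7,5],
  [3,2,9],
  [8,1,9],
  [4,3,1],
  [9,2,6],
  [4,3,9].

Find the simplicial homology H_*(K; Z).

Take the total order 1 < 2 < 3 < 4 < 5 < 6 < 7 < 8 < 9 on the vertex set. Then K (dimension 2) consists of the simplices:

  0-simplices (9): [1], [2], [3], [4], [5], [6], [7], [8], [9]
  1-simplices (27): (27 of them)
  2-simplices (18): [1,3,4], [1,3,7], [1,4,6], [1,6,9], [1,7,8], [1,8,9], [2,3,5], [2,3,9], [2,5,8], [2,6,7], [2,6,9], [2,7,8], [3,4,9], [3,5,7], [4,5,6], [4,5,8], [4,8,9], [5,6,7]

giving chain groups C_0 ≅ Z^9, C_1 ≅ Z^27, C_2 ≅ Z^18.

The boundary map ∂_1: C_1 → C_0 maps an edge to its endpoints' difference, ∂[p,q] = q − p. For instance
  ∂[3,9] = [9] − [3].
The resulting 9×27 matrix has rank 8, and its Smith normal form has invariant factors (1,1,1,1,1,1,1,1).

∂_2: C_2 → C_1 maps a triangle to the signed sum of its edges. For instance
  ∂[3,4,9] = [4,9] − [3,9] + [3,4],
  ∂[4,5,6] = [5,6] − [4,6] + [4,5].
The 27×18 boundary matrix has rank 18 and Smith normal form diag(1,1,1,1,1,1,1,1,1,1,1,1,1,1,1,1,1,2).

Reading off H_k = ker ∂_k / im ∂_{k+1}:

  H_0: rank C_0 − rank ∂_1 = 9 − 8 = 1, and the invariant factors of ∂_1 are all 1, so H_0 ≅ Z.
  H_1: rank ker ∂_1 − rank ∂_2 = (27 − 8) − 18 = 1, and ∂_2 has invariant factor 2 > 1, so H_1 ≅ Z ⊕ Z/2.
  H_2: rank ker ∂_2 − rank ∂_3 = (18 − 18) − 0 = 0, and there is no ∂_3, so H_2 ≅ 0.

H_0 ≅ Z,  H_1 ≅ Z ⊕ Z/2,  H_2 = 0.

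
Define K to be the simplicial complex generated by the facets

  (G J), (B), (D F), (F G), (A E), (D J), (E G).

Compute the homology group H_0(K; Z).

Order the vertices as A < B < D < E < F < G < J. Listing each simplex with vertices in this order, K has dimension 1 with simplices:

  0-simplices (7): A, B, D, E, F, G, J
  1-simplices (6): AE, DF, DJ, EG, FG, GJ

so the chain groups are C_0 ≅ Z^7, C_1 ≅ Z^6.

The boundary map ∂_1: C_1 → C_0 is given by ∂[p,q] = [q] − [p]. For instance
  ∂EG = G − E.
The 7×6 boundary matrix has rank 5 and Smith normal form diag(1,1,1,1,1).

Reading off H_k = ker ∂_k / im ∂_{k+1}:

  H_0: rank C_0 − rank ∂_1 = 7 − 5 = 2, and the invariant factors of ∂_1 are all 1, so H_0 ≅ Z^2.

H_0 = Z^2.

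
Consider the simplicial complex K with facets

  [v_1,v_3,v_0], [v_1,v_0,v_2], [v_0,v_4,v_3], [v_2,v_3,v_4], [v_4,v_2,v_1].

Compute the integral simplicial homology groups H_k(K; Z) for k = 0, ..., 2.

H_0 ≅ Z,  H_1 ≅ Z,  H_2 = 0.

K has 5 vertices, 10 edges, 5 triangles.
rank ∂_0 = 0, rank ∂_1 = 4 ⇒ b_0 = 5 − 0 − 4 = 1; all invariant factors of ∂_1 are 1 so no torsion. So H_0 = Z.
rank ∂_1 = 4, rank ∂_2 = 5 ⇒ b_1 = 10 − 4 − 5 = 1; all invariant factors of ∂_2 are 1 so no torsion. So H_1 = Z.
rank ∂_2 = 5, rank ∂_3 = 0 ⇒ b_2 = 5 − 5 − 0 = 0. So H_2 = 0.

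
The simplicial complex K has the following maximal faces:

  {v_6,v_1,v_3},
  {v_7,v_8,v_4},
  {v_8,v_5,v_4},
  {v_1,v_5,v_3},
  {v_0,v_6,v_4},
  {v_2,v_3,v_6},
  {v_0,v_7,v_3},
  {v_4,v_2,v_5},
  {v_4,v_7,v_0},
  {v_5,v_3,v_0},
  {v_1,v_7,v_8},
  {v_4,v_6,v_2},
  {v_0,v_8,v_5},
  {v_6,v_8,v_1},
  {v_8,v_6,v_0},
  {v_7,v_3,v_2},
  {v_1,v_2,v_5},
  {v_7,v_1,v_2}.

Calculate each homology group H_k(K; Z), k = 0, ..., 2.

Take the total order v_0 < v_1 < v_2 < v_3 < v_4 < v_5 < v_6 < v_7 < v_8 on the vertex set. Then K (dimension 2) consists of the simplices:

  0-simplices (9): [v_0], [v_1], [v_2], [v_3], [v_4], [v_5], [v_6], [v_7], [v_8]
  1-simplices (27): (27 of them)
  2-simplices (18): (18 of them)

so the chain groups are C_0 ≅ Z^9, C_1 ≅ Z^27, C_2 ≅ Z^18.

∂_1: C_1 → C_0 maps an edge to its endpoints' difference, ∂[p,q] = q − p.
The 9×27 boundary matrix has rank 8 and Smith normal form diag(1,1,1,1,1,1,1,1).

∂_2: C_2 → C_1 sends each 2-simplex [p,q,r] to [q,r] − [p,r] + [p,q]. For instance
  ∂[v_1,v_7,v_8] = [v_7,v_8] − [v_1,v_8] + [v_1,v_7],
  ∂[v_0,v_6,v_8] = [v_6,v_8] − [v_0,v_8] + [v_0,v_6].
The 27×18 boundary matrix has rank 18 and Smith normal form diag(1,1,1,1,1,1,1,1,1,1,1,1,1,1,1,1,1,2).

Reading off H_k = ker ∂_k / im ∂_{k+1}:

  H_0: rank C_0 − rank ∂_1 = 9 − 8 = 1, and the invariant factors of ∂_1 are all 1, so H_0 ≅ Z.
  H_1: rank ker ∂_1 − rank ∂_2 = (27 − 8) − 18 = 1, and ∂_2 has invariant factor 2 > 1, so H_1 ≅ Z ⊕ Z_2.
  H_2: rank ker ∂_2 − rank ∂_3 = (18 − 18) − 0 = 0, and there is no ∂_3, so H_2 ≅ 0.

(K is a triangulation of the Klein bottle.)

H_0 = Z,  H_1 = Z ⊕ Z_2,  H_2 = 0.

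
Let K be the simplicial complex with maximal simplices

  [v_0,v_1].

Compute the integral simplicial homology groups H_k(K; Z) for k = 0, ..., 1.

Fix the vertex order v_0 < v_1 and write every simplex with vertices in increasing order. Then dim K = 1 and the simplices of K are:

  0-simplices (2): [v_0], [v_1]
  1-simplices (1): [v_0,v_1]

Hence C_0 ≅ Z^2, C_1 ≅ Z^1.

∂_1: C_1 → C_0 is given by ∂[p,q] = [q] − [p].
This gives a 2×1 integer matrix of rank 1; reducing to Smith normal form yields diagonal entries (1).

From H_k ≅ ker(∂_k) / im(∂_{k+1}) we obtain:

  H_0: rank C_0 − rank ∂_1 = 2 − 1 = 1, and the invariant factors of ∂_1 are all 1, so H_0 = Z.
  H_1: rank ker ∂_1 − rank ∂_2 = (1 − 1) − 0 = 0, and there is no ∂_2, so H_1 = 0.

H_0 ≅ Z,  H_1 = 0.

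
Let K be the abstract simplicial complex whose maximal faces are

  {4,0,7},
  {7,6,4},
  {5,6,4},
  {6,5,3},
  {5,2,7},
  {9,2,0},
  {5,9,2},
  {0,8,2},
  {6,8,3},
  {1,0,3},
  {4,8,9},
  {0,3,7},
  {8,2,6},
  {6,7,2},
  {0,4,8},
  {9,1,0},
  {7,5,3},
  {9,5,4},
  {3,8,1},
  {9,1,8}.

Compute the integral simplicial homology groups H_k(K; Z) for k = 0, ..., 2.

We work with the vertex ordering 0 < 1 < 2 < 3 < 4 < 5 < 6 < 7 < 8 < 9. The simplices of K, each written with vertices in increasing order, are:

  0-simplices (10): [0], [1], [2], [3], [4], [5], [6], [7], [8], [9]
  1-simplices (30): (30 of them)
  2-simplices (20): (20 of them)

Hence C_0 ≅ Z^10, C_1 ≅ Z^30, C_2 ≅ Z^20.

The boundary map ∂_1: C_1 → C_0 sends each edge [p,q] (with p < q) to q − p. For instance
  ∂[1,8] = [8] − [1].
This gives a 10×30 integer matrix of rank 9; reducing to Smith normal form yields diagonal entries (1,1,1,1,1,1,1,1,1).

∂_2: C_2 → C_1 sends each 2-simplex [p,q,r] to [q,r] − [p,r] + [p,q]. For instance
  ∂[1,3,8] = [3,8] − [1,8] + [1,3],
  ∂[4,5,6] = [5,6] − [4,6] + [4,5].
This gives a 30×20 integer matrix of rank 20; reducing to Smith normal form yields diagonal entries (1,1,1,1,1,1,1,1,1,1,1,1,1,1,1,1,1,1,1,2).

Reading off H_k = ker ∂_k / im ∂_{k+1}:

  H_0: rank C_0 − rank ∂_1 = 10 − 9 = 1, and the invariant factors of ∂_1 are all 1, so H_0 = Z.
  H_1: rank ker ∂_1 − rank ∂_2 = (30 − 9) − 20 = 1, and ∂_2 has invariant factor 2 > 1, so H_1 = Z ⊕ Z/2Z.
  H_2: rank ker ∂_2 − rank ∂_3 = (20 − 20) − 0 = 0, and there is no ∂_3, so H_2 = 0.

As a check, the Euler characteristic is 10 − 30 + 20 = 0, which agrees with 1 − 1 + 0 = 0.

H_0 ≅ Z,  H_1 ≅ Z ⊕ Z/2Z,  H_2 = 0.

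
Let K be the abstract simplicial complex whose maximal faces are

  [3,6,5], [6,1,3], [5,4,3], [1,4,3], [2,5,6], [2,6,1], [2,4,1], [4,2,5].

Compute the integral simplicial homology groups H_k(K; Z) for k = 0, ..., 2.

Fix the vertex order 1 < 2 < 3 < 4 < 5 < 6 and write every simplex with vertices in increasing order. Then dim K = 2 and the simplices of K are:

  0-simplices (6): [1], [2], [3], [4], [5], [6]
  1-simplices (12): [1,2], [1,3], [1,4], [1,6], [2,4], [2,5], [2,6], [3,4], [3,5], [3,6], [4,5], [5,6]
  2-simplices (8): [1,2,4], [1,2,6], [1,3,4], [1,3,6], [2,4,5], [2,5,6], [3,4,5], [3,5,6]

Hence C_0 ≅ Z^6, C_1 ≅ Z^12, C_2 ≅ Z^8.

The boundary map ∂_1: C_1 → C_0 sends each edge [p,q] (with p < q) to q − p. For instance
  ∂[4,5] = [5] − [4].
This gives a 6×12 integer matrix of rank 5; reducing to Smith normal form yields diagonal entries (1,1,1,1,1).

∂_2: C_2 → C_1 sends each 2-simplex [p,q,r] to [q,r] − [p,r] + [p,q]. For instance
  ∂[2,4,5] = [4,5] − [2,5] + [2,4],
  ∂[1,3,4] = [3,4] − [1,4] + [1,3].
This gives a 12×8 integer matrix of rank 7; reducing to Smith normal form yields diagonal entries (1,1,1,1,1,1,1).

Reading off H_k = ker ∂_k / im ∂_{k+1}:

  H_0: rank C_0 − rank ∂_1 = 6 − 5 = 1, and the invariant factors of ∂_1 are all 1, so H_0 ≅ Z.
  H_1: rank ker ∂_1 − rank ∂_2 = (12 − 5) − 7 = 0, and the invariant factors of ∂_2 are all 1, so H_1 ≅ 0.
  H_2: rank ker ∂_2 − rank ∂_3 = (8 − 7) − 0 = 1, and there is no ∂_3, so H_2 ≅ Z.

H_0 = Z,  H_1 = 0,  H_2 = Z.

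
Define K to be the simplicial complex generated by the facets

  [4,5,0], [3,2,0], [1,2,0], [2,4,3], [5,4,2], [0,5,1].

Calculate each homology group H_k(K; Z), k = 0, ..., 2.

H_0 ≅ Z,  H_1 ≅ Z,  H_2 = 0.

Order the vertices as 0 < 1 < 2 < 3 < 4 < 5. Listing each simplex with vertices in this order, K has dimension 2 with simplices:

  0-simplices (6): [0], [1], [2], [3], [4], [5]
  1-simplices (12): [0,1], [0,2], [0,3], [0,4], [0,5], [1,2], [1,5], [2,3], [2,4], [2,5], [3,4], [4,5]
  2-simplices (6): [0,1,2], [0,1,5], [0,2,3], [0,4,5], [2,3,4], [2,4,5]

so the chain groups are C_0 ≅ Z^6, C_1 ≅ Z^12, C_2 ≅ Z^6.

Boundary ∂_1: C_1 → C_0 is given by ∂[p,q] = [q] − [p].
The 6×12 boundary matrix has rank 5 and Smith normal form diag(1,1,1,1,1).

∂_2: C_2 → C_1 maps a triangle to the signed sum of its edges. For instance
  ∂[2,3,4] = [3,4] − [2,4] + [2,3],
  ∂[0,4,5] = [4,5] − [0,5] + [0,4].
The resulting 12×6 matrix has rank 6, and its Smith normal form has invariant factors (1,1,1,1,1,1).

Reading off H_k = ker ∂_k / im ∂_{k+1}:

  H_0: rank C_0 − rank ∂_1 = 6 − 5 = 1, and the invariant factors of ∂_1 are all 1, so H_0 ≅ Z.
  H_1: rank ker ∂_1 − rank ∂_2 = (12 − 5) − 6 = 1, and the invariant factors of ∂_2 are all 1, so H_1 ≅ Z.
  H_2: rank ker ∂_2 − rank ∂_3 = (6 − 6) − 0 = 0, and there is no ∂_3, so H_2 ≅ 0.

As a check, the Euler characteristic is 6 − 12 + 6 = 0, which agrees with 1 − 1 + 0 = 0.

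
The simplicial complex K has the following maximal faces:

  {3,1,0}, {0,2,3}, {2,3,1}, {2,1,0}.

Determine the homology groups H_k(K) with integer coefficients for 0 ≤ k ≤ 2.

Fix the vertex order 0 < 1 < 2 < 3 and write every simplex with vertices in increasing order. Then dim K = 2 and the simplices of K are:

  0-simplices (4): [0], [1], [2], [3]
  1-simplices (6): [0,1], [0,2], [0,3], [1,2], [1,3], [2,3]
  2-simplices (4): [0,1,2], [0,1,3], [0,2,3], [1,2,3]

Hence C_0 ≅ Z^4, C_1 ≅ Z^6, C_2 ≅ Z^4.

Boundary ∂_1: C_1 → C_0 sends each edge [p,q] (with p < q) to q − p.
As a 4×6 matrix over Z this has rank 3, with invariant factors (1,1,1).

The boundary map ∂_2: C_2 → C_1 maps a triangle to the signed sum of its edges. For instance
  ∂[0,2,3] = [2,3] − [0,3] + [0,2],
  ∂[0,1,2] = [1,2] − [0,2] + [0,1].
The 6×4 boundary matrix has rank 3 and Smith normal form diag(1,1,1).

Reading off H_k = ker ∂_k / im ∂_{k+1}:

  H_0: rank C_0 − rank ∂_1 = 4 − 3 = 1, and the invariant factors of ∂_1 are all 1, so H_0 = Z.
  H_1: rank ker ∂_1 − rank ∂_2 = (6 − 3) − 3 = 0, and the invariant factors of ∂_2 are all 1, so H_1 = 0.
  H_2: rank ker ∂_2 − rank ∂_3 = (4 − 3) − 0 = 1, and there is no ∂_3, so H_2 = Z.

As a check, the Euler characteristic is 4 − 6 + 4 = 2, which agrees with 1 − 0 + 1 = 2.

H_0 ≅ Z,  H_1 = 0,  H_2 ≅ Z.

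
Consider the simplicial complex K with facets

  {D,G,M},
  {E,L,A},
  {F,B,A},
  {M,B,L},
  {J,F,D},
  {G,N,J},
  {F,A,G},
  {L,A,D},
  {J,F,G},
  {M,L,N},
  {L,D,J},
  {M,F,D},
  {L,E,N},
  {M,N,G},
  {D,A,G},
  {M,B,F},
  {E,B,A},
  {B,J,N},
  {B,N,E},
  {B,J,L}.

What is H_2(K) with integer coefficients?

Order the vertices as A < B < D < E < F < G < J < L < M < N. Listing each simplex with vertices in this order, K has dimension 2 with simplices:

  0-simplices (10): A, B, D, E, F, G, J, L, M, N
  1-simplices (30): AB, AD, AE, AF, AG, AL, BE, BF, BJ, BL, BM, BN, DF, DG, DJ, DL, DM, EL, EN, FG, FJ, FM, GJ, GM, GN, JL, JN, LM, LN, MN
  2-simplices (20): ABE, ABF, ADG, ADL, AEL, AFG, BEN, BFM, BJL, BJN, BLM, DFJ, DFM, DGM, DJL, ELN, FGJ, GJN, GMN, LMN

Hence C_0 ≅ Z^10, C_1 ≅ Z^30, C_2 ≅ Z^20.

Boundary ∂_1: C_1 → C_0 is given by ∂[p,q] = [q] − [p].
The 10×30 boundary matrix has rank 9 and Smith normal form diag(1,1,1,1,1,1,1,1,1).

Boundary ∂_2: C_2 → C_1 maps a triangle to the signed sum of its edges. For instance
  ∂ADL = DL − AL + AD,
  ∂DFM = FM − DM + DF.
This gives a 30×20 integer matrix of rank 20; reducing to Smith normal form yields diagonal entries (1,1,1,1,1,1,1,1,1,1,1,1,1,1,1,1,1,1,1,2).

Computing H_k = (kernel of ∂_k) / (image of ∂_{k+1}):

  H_2: rank ker ∂_2 − rank ∂_3 = (20 − 20) − 0 = 0, and there is no ∂_3, so H_2 = 0.

(K is a triangulation of the Klein bottle.)

H_2 ≅ 0.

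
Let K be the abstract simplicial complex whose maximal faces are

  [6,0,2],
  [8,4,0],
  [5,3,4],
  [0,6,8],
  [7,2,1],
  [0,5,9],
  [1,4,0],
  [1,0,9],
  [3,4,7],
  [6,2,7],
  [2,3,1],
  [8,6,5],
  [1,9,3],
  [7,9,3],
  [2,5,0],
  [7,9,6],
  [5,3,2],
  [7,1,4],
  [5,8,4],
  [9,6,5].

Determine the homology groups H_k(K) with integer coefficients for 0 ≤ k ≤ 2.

We work with the vertex ordering 0 < 1 < 2 < 3 < 4 < 5 < 6 < 7 < 8 < 9. The simplices of K, each written with vertices in increasing order, are:

  0-simplices (10): [0], [1], [2], [3], [4], [5], [6], [7], [8], [9]
  1-simplices (30): (30 of them)
  2-simplices (20): (20 of them)

so the chain groups are C_0 ≅ Z^10, C_1 ≅ Z^30, C_2 ≅ Z^20.

∂_1: C_1 → C_0 sends each edge [p,q] (with p < q) to q − p. For instance
  ∂[5,6] = [6] − [5].
The 10×30 boundary matrix has rank 9 and Smith normal form diag(1,1,1,1,1,1,1,1,1).

∂_2: C_2 → C_1 acts by ∂[p,q,r] = [q,r] − [p,r] + [p,q]. For instance
  ∂[4,5,8] = [5,8] − [4,8] + [4,5],
  ∂[1,3,9] = [3,9] − [1,9] + [1,3].
As a 30×20 matrix over Z this has rank 20, with invariant factors (1,1,1,1,1,1,1,1,1,1,1,1,1,1,1,1,1,1,1,2).

Now H_k = ker ∂_k / im ∂_{k+1}, so:

  H_0: rank C_0 − rank ∂_1 = 10 − 9 = 1, and the invariant factors of ∂_1 are all 1, so H_0 = Z.
  H_1: rank ker ∂_1 − rank ∂_2 = (30 − 9) − 20 = 1, and ∂_2 has invariant factor 2 > 1, so H_1 = Z ⊕ Z/2Z.
  H_2: rank ker ∂_2 − rank ∂_3 = (20 − 20) − 0 = 0, and there is no ∂_3, so H_2 = 0.

(K is a triangulation of the Klein bottle.)

H_0 ≅ Z,  H_1 ≅ Z ⊕ Z/2Z,  H_2 = 0.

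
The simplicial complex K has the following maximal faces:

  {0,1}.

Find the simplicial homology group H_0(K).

K has 2 vertices, 1 edge.
rank ∂_0 = 0, rank ∂_1 = 1 ⇒ b_0 = 2 − 0 − 1 = 1; all invariant factors of ∂_1 are 1 so no torsion. So H_0 = Z.

H_0 ≅ Z.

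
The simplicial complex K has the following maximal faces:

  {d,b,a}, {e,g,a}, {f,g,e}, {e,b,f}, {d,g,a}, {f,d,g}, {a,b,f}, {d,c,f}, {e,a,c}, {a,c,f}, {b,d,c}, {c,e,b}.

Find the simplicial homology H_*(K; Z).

H_0 = Z,  H_1 = Z_2,  H_2 = 0.

Fix the vertex order a < b < c < d < e < f < g and write every simplex with vertices in increasing order. Then dim K = 2 and the simplices of K are:

  0-simplices (7): a, b, c, d, e, f, g
  1-simplices (18): ab, ac, ad, ae, af, ag, bc, bd, be, bf, cd, ce, cf, df, dg, ef, eg, fg
  2-simplices (12): abd, abf, ace, acf, adg, aeg, bcd, bce, bef, cdf, dfg, efg

so the chain groups are C_0 ≅ Z^7, C_1 ≅ Z^18, C_2 ≅ Z^12.

∂_1: C_1 → C_0 maps an edge to its endpoints' difference, ∂[p,q] = q − p.
As a 7×18 matrix over Z this has rank 6, with invariant factors (1,1,1,1,1,1).

The boundary map ∂_2: C_2 → C_1 maps a triangle to the signed sum of its edges. For instance
  ∂acf = cf − af + ac,
  ∂abf = bf − af + ab.
This gives a 18×12 integer matrix of rank 12; reducing to Smith normal form yields diagonal entries (1,1,1,1,1,1,1,1,1,1,1,2).

Reading off H_k = ker ∂_k / im ∂_{k+1}:

  H_0: rank C_0 − rank ∂_1 = 7 − 6 = 1, and the invariant factors of ∂_1 are all 1, so H_0 ≅ Z.
  H_1: rank ker ∂_1 − rank ∂_2 = (18 − 6) − 12 = 0, and ∂_2 has invariant factor 2 > 1, so H_1 ≅ Z_2.
  H_2: rank ker ∂_2 − rank ∂_3 = (12 − 12) − 0 = 0, and there is no ∂_3, so H_2 ≅ 0.

As a check, the Euler characteristic is 7 − 18 + 12 = 1, which agrees with 1 − 0 + 0 = 1.
(K is a triangulation of the real projective plane RP^2.)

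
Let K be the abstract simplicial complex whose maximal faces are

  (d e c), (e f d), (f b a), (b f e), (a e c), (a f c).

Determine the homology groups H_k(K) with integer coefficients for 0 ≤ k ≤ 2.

H_0 = Z,  H_1 = Z,  H_2 = 0.

Take the total order a < b < c < d < e < f on the vertex set. Then K (dimension 2) consists of the simplices:

  0-simplices (6): a, b, c, d, e, f
  1-simplices (12): ab, ac, ae, af, be, bf, cd, ce, cf, de, df, ef
  2-simplices (6): abf, ace, acf, bef, cde, def

so the chain groups are C_0 ≅ Z^6, C_1 ≅ Z^12, C_2 ≅ Z^6.

Boundary ∂_1: C_1 → C_0 is given by ∂[p,q] = [q] − [p]. For instance
  ∂af = f − a.
The resulting 6×12 matrix has rank 5, and its Smith normal form has invariant factors (1,1,1,1,1).

Boundary ∂_2: C_2 → C_1 sends each 2-simplex [p,q,r] to [q,r] − [p,r] + [p,q]. For instance
  ∂bef = ef − bf + be,
  ∂abf = bf − af + ab.
As a 12×6 matrix over Z this has rank 6, with invariant factors (1,1,1,1,1,1).

From H_k ≅ ker(∂_k) / im(∂_{k+1}) we obtain:

  H_0: rank C_0 − rank ∂_1 = 6 − 5 = 1, and the invariant factors of ∂_1 are all 1, so H_0 = Z.
  H_1: rank ker ∂_1 − rank ∂_2 = (12 − 5) − 6 = 1, and the invariant factors of ∂_2 are all 1, so H_1 = Z.
  H_2: rank ker ∂_2 − rank ∂_3 = (6 − 6) − 0 = 0, and there is no ∂_3, so H_2 = 0.

As a check, the Euler characteristic is 6 − 12 + 6 = 0, which agrees with 1 − 1 + 0 = 0.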